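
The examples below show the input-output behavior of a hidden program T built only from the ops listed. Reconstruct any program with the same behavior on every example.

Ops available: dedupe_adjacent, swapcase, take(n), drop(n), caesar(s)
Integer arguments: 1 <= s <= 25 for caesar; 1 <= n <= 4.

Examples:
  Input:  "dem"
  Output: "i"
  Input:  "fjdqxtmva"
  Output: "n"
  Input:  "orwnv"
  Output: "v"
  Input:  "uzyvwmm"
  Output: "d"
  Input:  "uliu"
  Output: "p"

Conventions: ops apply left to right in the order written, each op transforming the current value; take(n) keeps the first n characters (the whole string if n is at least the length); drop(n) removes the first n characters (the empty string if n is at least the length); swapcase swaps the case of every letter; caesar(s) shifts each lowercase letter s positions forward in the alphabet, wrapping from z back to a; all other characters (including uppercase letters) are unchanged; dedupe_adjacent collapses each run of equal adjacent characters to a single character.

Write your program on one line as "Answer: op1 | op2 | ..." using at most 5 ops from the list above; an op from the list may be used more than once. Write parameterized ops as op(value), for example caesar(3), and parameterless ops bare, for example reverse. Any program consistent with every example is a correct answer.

take(3) | caesar(4) | drop(1) | take(1)

Check, running the answer program on each example:
  "dem" -> "dem" -> "hiq" -> "iq" -> "i"
  "fjdqxtmva" -> "fjd" -> "jnh" -> "nh" -> "n"
  "orwnv" -> "orw" -> "sva" -> "va" -> "v"
  "uzyvwmm" -> "uzy" -> "ydc" -> "dc" -> "d"
  "uliu" -> "uli" -> "ypm" -> "pm" -> "p"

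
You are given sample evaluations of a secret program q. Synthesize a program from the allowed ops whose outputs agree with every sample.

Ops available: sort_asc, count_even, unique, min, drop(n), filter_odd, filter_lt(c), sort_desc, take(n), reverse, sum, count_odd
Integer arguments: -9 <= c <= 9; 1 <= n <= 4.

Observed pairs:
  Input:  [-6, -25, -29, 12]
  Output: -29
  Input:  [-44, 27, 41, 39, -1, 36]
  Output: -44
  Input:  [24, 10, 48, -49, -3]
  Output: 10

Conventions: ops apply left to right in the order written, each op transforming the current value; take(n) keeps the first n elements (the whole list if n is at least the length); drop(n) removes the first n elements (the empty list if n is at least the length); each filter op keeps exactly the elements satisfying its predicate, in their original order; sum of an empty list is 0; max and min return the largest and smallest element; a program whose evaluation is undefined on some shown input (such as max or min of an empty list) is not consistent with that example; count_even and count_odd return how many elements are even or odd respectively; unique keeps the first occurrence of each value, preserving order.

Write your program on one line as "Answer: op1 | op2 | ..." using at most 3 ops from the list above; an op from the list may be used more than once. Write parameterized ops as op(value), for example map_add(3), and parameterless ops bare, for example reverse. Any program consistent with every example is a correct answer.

take(3) | sort_desc | min

Check, running the answer program on each example:
  [-6, -25, -29, 12] -> [-6, -25, -29] -> [-6, -25, -29] -> -29
  [-44, 27, 41, 39, -1, 36] -> [-44, 27, 41] -> [41, 27, -44] -> -44
  [24, 10, 48, -49, -3] -> [24, 10, 48] -> [48, 24, 10] -> 10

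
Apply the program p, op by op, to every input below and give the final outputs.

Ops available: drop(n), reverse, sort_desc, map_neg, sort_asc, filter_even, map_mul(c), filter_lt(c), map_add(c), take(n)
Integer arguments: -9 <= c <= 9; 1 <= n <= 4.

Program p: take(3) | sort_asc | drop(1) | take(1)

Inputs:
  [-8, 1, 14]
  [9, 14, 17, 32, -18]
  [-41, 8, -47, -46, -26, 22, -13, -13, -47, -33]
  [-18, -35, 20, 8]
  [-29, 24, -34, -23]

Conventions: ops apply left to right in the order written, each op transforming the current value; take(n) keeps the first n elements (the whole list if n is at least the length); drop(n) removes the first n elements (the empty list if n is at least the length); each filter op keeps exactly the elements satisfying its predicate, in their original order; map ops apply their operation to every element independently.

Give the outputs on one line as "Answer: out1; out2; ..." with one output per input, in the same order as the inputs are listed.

Execution, op by op:
  [-8, 1, 14] -> [-8, 1, 14] -> [-8, 1, 14] -> [1, 14] -> [1]
  [9, 14, 17, 32, -18] -> [9, 14, 17] -> [9, 14, 17] -> [14, 17] -> [14]
  [-41, 8, -47, -46, -26, 22, -13, -13, -47, -33] -> [-41, 8, -47] -> [-47, -41, 8] -> [-41, 8] -> [-41]
  [-18, -35, 20, 8] -> [-18, -35, 20] -> [-35, -18, 20] -> [-18, 20] -> [-18]
  [-29, 24, -34, -23] -> [-29, 24, -34] -> [-34, -29, 24] -> [-29, 24] -> [-29]

[1]; [14]; [-41]; [-18]; [-29]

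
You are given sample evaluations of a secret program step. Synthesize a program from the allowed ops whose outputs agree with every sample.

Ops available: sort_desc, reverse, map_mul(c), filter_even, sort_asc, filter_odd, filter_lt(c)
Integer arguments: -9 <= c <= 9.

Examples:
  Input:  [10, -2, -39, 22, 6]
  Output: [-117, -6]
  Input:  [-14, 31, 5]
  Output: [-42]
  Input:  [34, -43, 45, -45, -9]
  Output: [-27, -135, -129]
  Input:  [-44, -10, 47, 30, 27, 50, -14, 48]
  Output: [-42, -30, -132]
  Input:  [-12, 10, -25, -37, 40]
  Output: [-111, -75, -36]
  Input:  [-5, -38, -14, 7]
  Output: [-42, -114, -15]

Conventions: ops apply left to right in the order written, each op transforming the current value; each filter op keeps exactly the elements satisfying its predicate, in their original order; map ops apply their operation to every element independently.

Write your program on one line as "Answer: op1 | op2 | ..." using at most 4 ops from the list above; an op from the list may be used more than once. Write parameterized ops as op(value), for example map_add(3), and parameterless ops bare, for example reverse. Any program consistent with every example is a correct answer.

reverse | map_mul(-3) | map_mul(-1) | filter_lt(-4)

Check, running the answer program on each example:
  [10, -2, -39, 22, 6] -> [6, 22, -39, -2, 10] -> [-18, -66, 117, 6, -30] -> [18, 66, -117, -6, 30] -> [-117, -6]
  [-14, 31, 5] -> [5, 31, -14] -> [-15, -93, 42] -> [15, 93, -42] -> [-42]
  [34, -43, 45, -45, -9] -> [-9, -45, 45, -43, 34] -> [27, 135, -135, 129, -102] -> [-27, -135, 135, -129, 102] -> [-27, -135, -129]
  [-44, -10, 47, 30, 27, 50, -14, 48] -> [48, -14, 50, 27, 30, 47, -10, -44] -> [-144, 42, -150, -81, -90, -141, 30, 132] -> [144, -42, 150, 81, 90, 141, -30, -132] -> [-42, -30, -132]
  [-12, 10, -25, -37, 40] -> [40, -37, -25, 10, -12] -> [-120, 111, 75, -30, 36] -> [120, -111, -75, 30, -36] -> [-111, -75, -36]
  [-5, -38, -14, 7] -> [7, -14, -38, -5] -> [-21, 42, 114, 15] -> [21, -42, -114, -15] -> [-42, -114, -15]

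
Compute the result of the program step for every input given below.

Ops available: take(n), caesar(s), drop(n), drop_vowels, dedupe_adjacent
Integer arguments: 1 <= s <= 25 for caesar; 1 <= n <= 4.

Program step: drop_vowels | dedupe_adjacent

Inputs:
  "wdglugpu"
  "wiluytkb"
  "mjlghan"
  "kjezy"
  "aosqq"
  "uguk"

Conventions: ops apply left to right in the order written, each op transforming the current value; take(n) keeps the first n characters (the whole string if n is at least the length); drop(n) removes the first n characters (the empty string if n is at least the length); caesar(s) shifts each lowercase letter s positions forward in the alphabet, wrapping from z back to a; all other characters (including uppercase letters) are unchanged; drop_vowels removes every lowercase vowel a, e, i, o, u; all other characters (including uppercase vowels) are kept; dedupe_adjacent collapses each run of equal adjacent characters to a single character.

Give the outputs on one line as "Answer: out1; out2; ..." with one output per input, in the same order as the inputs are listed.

Execution, op by op:
  "wdglugpu" -> "wdglgp" -> "wdglgp"
  "wiluytkb" -> "wlytkb" -> "wlytkb"
  "mjlghan" -> "mjlghn" -> "mjlghn"
  "kjezy" -> "kjzy" -> "kjzy"
  "aosqq" -> "sqq" -> "sq"
  "uguk" -> "gk" -> "gk"

"wdglgp"; "wlytkb"; "mjlghn"; "kjzy"; "sq"; "gk"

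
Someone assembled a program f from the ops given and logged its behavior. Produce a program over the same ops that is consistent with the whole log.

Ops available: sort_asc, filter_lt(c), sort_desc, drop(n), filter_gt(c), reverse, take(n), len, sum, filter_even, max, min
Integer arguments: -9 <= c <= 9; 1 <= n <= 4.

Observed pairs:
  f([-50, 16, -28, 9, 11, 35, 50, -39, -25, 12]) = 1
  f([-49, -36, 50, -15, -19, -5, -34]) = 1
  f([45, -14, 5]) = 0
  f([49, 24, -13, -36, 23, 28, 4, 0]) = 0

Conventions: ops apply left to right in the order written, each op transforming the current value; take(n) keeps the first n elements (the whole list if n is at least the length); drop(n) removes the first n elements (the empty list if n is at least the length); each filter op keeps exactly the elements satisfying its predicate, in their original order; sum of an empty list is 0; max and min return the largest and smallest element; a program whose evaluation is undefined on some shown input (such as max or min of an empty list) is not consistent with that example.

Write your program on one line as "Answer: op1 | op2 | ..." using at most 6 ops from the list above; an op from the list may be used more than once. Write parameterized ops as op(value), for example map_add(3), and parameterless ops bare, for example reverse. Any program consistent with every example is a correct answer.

reverse | sort_desc | filter_gt(-6) | take(1) | filter_even | len

Check, running the answer program on each example:
  [-50, 16, -28, 9, 11, 35, 50, -39, -25, 12] -> [12, -25, -39, 50, 35, 11, 9, -28, 16, -50] -> [50, 35, 16, 12, 11, 9, -25, -28, -39, -50] -> [50, 35, 16, 12, 11, 9] -> [50] -> [50] -> 1
  [-49, -36, 50, -15, -19, -5, -34] -> [-34, -5, -19, -15, 50, -36, -49] -> [50, -5, -15, -19, -34, -36, -49] -> [50, -5] -> [50] -> [50] -> 1
  [45, -14, 5] -> [5, -14, 45] -> [45, 5, -14] -> [45, 5] -> [45] -> [] -> 0
  [49, 24, -13, -36, 23, 28, 4, 0] -> [0, 4, 28, 23, -36, -13, 24, 49] -> [49, 28, 24, 23, 4, 0, -13, -36] -> [49, 28, 24, 23, 4, 0] -> [49] -> [] -> 0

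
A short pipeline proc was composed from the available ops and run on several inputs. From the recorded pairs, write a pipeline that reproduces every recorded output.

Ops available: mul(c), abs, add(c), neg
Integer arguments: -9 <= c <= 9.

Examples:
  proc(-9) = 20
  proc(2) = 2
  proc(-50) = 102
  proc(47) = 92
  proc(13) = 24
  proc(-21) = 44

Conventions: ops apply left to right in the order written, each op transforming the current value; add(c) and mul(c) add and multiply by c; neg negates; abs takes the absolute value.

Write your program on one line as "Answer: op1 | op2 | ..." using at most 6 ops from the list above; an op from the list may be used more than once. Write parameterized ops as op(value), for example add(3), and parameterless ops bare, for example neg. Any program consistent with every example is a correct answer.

neg | mul(-2) | add(-2) | neg | abs

Check, running the answer program on each example:
  -9 -> 9 -> -18 -> -20 -> 20 -> 20
  2 -> -2 -> 4 -> 2 -> -2 -> 2
  -50 -> 50 -> -100 -> -102 -> 102 -> 102
  47 -> -47 -> 94 -> 92 -> -92 -> 92
  13 -> -13 -> 26 -> 24 -> -24 -> 24
  -21 -> 21 -> -42 -> -44 -> 44 -> 44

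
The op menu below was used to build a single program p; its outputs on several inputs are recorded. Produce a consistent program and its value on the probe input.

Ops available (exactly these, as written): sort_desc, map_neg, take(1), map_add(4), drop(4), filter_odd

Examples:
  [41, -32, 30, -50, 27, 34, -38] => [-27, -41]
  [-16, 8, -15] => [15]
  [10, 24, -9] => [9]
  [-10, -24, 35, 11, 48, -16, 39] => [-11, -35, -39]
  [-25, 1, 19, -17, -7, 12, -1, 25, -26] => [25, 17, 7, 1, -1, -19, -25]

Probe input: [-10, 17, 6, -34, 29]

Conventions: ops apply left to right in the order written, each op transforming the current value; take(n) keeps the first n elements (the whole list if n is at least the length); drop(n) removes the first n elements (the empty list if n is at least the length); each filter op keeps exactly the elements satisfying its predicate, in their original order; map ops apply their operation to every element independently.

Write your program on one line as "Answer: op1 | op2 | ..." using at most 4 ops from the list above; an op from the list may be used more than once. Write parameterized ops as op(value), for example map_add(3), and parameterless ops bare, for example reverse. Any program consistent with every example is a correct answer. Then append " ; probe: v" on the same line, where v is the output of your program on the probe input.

map_neg | filter_odd | sort_desc ; probe: [-17, -29]

Check, running the answer program on each example:
  [41, -32, 30, -50, 27, 34, -38] -> [-41, 32, -30, 50, -27, -34, 38] -> [-41, -27] -> [-27, -41]
  [-16, 8, -15] -> [16, -8, 15] -> [15] -> [15]
  [10, 24, -9] -> [-10, -24, 9] -> [9] -> [9]
  [-10, -24, 35, 11, 48, -16, 39] -> [10, 24, -35, -11, -48, 16, -39] -> [-35, -11, -39] -> [-11, -35, -39]
  [-25, 1, 19, -17, -7, 12, -1, 25, -26] -> [25, -1, -19, 17, 7, -12, 1, -25, 26] -> [25, -1, -19, 17, 7, 1, -25] -> [25, 17, 7, 1, -1, -19, -25]
  probe: [-10, 17, 6, -34, 29] -> [10, -17, -6, 34, -29] -> [-17, -29] -> [-17, -29]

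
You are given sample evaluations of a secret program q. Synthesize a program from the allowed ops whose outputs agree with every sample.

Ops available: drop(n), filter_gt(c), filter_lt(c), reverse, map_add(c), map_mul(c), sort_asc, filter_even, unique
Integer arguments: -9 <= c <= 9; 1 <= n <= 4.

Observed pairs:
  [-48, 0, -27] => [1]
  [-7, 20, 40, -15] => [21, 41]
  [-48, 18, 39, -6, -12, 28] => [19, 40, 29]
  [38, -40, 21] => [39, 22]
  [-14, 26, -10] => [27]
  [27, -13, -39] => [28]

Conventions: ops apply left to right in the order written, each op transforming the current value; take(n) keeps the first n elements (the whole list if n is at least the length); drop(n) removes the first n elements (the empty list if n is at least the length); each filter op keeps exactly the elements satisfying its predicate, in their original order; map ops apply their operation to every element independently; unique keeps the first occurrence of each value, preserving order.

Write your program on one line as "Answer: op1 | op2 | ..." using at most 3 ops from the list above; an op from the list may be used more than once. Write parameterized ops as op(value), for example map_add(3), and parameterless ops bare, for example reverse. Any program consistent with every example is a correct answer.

map_add(1) | filter_gt(-4)

Check, running the answer program on each example:
  [-48, 0, -27] -> [-47, 1, -26] -> [1]
  [-7, 20, 40, -15] -> [-6, 21, 41, -14] -> [21, 41]
  [-48, 18, 39, -6, -12, 28] -> [-47, 19, 40, -5, -11, 29] -> [19, 40, 29]
  [38, -40, 21] -> [39, -39, 22] -> [39, 22]
  [-14, 26, -10] -> [-13, 27, -9] -> [27]
  [27, -13, -39] -> [28, -12, -38] -> [28]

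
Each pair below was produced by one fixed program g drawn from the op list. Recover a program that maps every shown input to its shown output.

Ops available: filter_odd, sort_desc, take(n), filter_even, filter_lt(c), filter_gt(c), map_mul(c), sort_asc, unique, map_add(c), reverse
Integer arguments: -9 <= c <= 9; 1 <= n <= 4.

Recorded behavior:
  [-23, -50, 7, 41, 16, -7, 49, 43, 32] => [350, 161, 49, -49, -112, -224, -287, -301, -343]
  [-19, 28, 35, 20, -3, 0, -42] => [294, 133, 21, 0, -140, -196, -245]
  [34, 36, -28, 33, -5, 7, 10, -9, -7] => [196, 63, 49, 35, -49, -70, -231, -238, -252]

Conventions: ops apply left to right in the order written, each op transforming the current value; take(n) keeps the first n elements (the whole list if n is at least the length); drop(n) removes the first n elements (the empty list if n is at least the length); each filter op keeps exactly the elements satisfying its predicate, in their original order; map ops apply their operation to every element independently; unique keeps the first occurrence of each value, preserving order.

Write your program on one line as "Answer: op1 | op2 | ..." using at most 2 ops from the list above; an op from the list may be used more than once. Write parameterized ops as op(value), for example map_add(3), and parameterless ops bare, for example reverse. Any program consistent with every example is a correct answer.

map_mul(-7) | sort_desc

Check, running the answer program on each example:
  [-23, -50, 7, 41, 16, -7, 49, 43, 32] -> [161, 350, -49, -287, -112, 49, -343, -301, -224] -> [350, 161, 49, -49, -112, -224, -287, -301, -343]
  [-19, 28, 35, 20, -3, 0, -42] -> [133, -196, -245, -140, 21, 0, 294] -> [294, 133, 21, 0, -140, -196, -245]
  [34, 36, -28, 33, -5, 7, 10, -9, -7] -> [-238, -252, 196, -231, 35, -49, -70, 63, 49] -> [196, 63, 49, 35, -49, -70, -231, -238, -252]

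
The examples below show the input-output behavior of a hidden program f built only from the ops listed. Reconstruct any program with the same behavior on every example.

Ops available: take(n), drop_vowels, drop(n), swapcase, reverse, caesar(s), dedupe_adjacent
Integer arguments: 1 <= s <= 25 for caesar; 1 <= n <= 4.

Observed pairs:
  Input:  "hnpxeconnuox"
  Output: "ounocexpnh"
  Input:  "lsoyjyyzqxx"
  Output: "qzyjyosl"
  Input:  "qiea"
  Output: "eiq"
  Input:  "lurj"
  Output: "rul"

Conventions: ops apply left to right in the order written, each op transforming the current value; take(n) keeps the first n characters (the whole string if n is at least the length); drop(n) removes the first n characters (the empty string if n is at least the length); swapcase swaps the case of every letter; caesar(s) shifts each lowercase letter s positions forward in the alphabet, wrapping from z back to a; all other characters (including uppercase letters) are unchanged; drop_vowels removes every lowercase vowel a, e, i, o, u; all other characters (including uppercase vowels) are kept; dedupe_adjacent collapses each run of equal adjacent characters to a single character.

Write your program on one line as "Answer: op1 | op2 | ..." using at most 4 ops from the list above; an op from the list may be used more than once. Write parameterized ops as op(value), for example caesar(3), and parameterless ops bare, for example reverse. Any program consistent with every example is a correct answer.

reverse | dedupe_adjacent | drop(1)

Check, running the answer program on each example:
  "hnpxeconnuox" -> "xounnocexpnh" -> "xounocexpnh" -> "ounocexpnh"
  "lsoyjyyzqxx" -> "xxqzyyjyosl" -> "xqzyjyosl" -> "qzyjyosl"
  "qiea" -> "aeiq" -> "aeiq" -> "eiq"
  "lurj" -> "jrul" -> "jrul" -> "rul"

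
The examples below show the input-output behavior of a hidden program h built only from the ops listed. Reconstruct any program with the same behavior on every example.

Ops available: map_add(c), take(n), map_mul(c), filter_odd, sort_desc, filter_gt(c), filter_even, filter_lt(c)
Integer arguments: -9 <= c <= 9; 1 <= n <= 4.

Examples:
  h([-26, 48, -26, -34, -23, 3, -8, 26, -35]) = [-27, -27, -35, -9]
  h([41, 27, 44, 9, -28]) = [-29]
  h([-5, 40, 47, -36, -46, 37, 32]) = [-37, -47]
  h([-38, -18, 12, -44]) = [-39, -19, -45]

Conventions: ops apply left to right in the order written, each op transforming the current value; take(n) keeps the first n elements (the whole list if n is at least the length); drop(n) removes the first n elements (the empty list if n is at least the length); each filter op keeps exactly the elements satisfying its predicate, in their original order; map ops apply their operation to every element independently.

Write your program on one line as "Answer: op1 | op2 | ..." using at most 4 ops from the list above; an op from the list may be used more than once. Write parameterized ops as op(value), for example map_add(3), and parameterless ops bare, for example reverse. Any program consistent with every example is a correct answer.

filter_even | filter_lt(-5) | map_add(-1)

Check, running the answer program on each example:
  [-26, 48, -26, -34, -23, 3, -8, 26, -35] -> [-26, 48, -26, -34, -8, 26] -> [-26, -26, -34, -8] -> [-27, -27, -35, -9]
  [41, 27, 44, 9, -28] -> [44, -28] -> [-28] -> [-29]
  [-5, 40, 47, -36, -46, 37, 32] -> [40, -36, -46, 32] -> [-36, -46] -> [-37, -47]
  [-38, -18, 12, -44] -> [-38, -18, 12, -44] -> [-38, -18, -44] -> [-39, -19, -45]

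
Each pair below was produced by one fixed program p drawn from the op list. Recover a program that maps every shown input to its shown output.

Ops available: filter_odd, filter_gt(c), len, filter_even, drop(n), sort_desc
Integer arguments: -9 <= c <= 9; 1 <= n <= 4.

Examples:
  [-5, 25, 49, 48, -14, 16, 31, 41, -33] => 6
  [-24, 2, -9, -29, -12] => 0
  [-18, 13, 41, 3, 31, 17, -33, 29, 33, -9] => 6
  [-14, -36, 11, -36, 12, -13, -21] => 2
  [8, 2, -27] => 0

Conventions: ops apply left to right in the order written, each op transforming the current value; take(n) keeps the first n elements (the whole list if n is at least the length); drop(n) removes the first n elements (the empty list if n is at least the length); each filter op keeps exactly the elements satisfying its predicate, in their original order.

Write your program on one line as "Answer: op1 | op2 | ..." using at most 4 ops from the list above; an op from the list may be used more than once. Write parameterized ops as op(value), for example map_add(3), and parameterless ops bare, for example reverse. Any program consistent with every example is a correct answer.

filter_gt(8) | sort_desc | len

Check, running the answer program on each example:
  [-5, 25, 49, 48, -14, 16, 31, 41, -33] -> [25, 49, 48, 16, 31, 41] -> [49, 48, 41, 31, 25, 16] -> 6
  [-24, 2, -9, -29, -12] -> [] -> [] -> 0
  [-18, 13, 41, 3, 31, 17, -33, 29, 33, -9] -> [13, 41, 31, 17, 29, 33] -> [41, 33, 31, 29, 17, 13] -> 6
  [-14, -36, 11, -36, 12, -13, -21] -> [11, 12] -> [12, 11] -> 2
  [8, 2, -27] -> [] -> [] -> 0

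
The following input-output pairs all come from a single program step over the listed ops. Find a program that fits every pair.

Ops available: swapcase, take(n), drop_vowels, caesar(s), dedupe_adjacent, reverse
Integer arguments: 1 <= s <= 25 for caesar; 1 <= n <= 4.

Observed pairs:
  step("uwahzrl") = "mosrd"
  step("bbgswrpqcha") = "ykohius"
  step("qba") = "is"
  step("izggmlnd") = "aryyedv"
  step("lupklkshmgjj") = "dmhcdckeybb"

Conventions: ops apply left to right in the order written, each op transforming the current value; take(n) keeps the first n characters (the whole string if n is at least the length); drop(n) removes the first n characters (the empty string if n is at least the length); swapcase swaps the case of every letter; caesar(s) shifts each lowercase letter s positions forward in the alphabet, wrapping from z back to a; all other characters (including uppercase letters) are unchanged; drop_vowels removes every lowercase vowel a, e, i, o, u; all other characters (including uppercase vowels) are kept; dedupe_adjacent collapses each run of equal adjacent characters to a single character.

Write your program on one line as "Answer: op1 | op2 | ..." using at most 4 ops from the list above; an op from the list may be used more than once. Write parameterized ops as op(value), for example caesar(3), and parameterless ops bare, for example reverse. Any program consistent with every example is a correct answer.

caesar(13) | drop_vowels | caesar(9) | caesar(22)

Check, running the answer program on each example:
  "uwahzrl" -> "hjnumey" -> "hjnmy" -> "qswvh" -> "mosrd"
  "bbgswrpqcha" -> "ootfjecdpun" -> "tfjcdpn" -> "coslmyw" -> "ykohius"
  "qba" -> "don" -> "dn" -> "mw" -> "is"
  "izggmlnd" -> "vmttzyaq" -> "vmttzyq" -> "evccihz" -> "aryyedv"
  "lupklkshmgjj" -> "yhcxyxfuztww" -> "yhcxyxfztww" -> "hqlghgoicff" -> "dmhcdckeybb"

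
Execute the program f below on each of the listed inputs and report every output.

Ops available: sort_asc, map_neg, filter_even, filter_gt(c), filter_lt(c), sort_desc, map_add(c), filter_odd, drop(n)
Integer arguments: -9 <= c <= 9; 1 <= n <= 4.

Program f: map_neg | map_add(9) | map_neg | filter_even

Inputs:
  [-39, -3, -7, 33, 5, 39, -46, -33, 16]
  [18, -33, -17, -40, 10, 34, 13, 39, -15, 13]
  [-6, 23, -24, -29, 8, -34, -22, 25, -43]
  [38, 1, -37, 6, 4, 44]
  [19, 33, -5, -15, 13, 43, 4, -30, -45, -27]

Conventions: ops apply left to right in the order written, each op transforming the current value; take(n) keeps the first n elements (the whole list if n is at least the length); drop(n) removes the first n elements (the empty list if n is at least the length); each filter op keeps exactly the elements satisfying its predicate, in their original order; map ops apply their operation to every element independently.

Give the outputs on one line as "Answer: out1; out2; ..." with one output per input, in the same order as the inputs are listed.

[-48, -12, -16, 24, -4, 30, -42]; [-42, -26, 4, 30, -24, 4]; [14, -38, 16, -52]; [-8, -46]; [10, 24, -14, -24, 4, 34, -54, -36]

Execution, op by op:
  [-39, -3, -7, 33, 5, 39, -46, -33, 16] -> [39, 3, 7, -33, -5, -39, 46, 33, -16] -> [48, 12, 16, -24, 4, -30, 55, 42, -7] -> [-48, -12, -16, 24, -4, 30, -55, -42, 7] -> [-48, -12, -16, 24, -4, 30, -42]
  [18, -33, -17, -40, 10, 34, 13, 39, -15, 13] -> [-18, 33, 17, 40, -10, -34, -13, -39, 15, -13] -> [-9, 42, 26, 49, -1, -25, -4, -30, 24, -4] -> [9, -42, -26, -49, 1, 25, 4, 30, -24, 4] -> [-42, -26, 4, 30, -24, 4]
  [-6, 23, -24, -29, 8, -34, -22, 25, -43] -> [6, -23, 24, 29, -8, 34, 22, -25, 43] -> [15, -14, 33, 38, 1, 43, 31, -16, 52] -> [-15, 14, -33, -38, -1, -43, -31, 16, -52] -> [14, -38, 16, -52]
  [38, 1, -37, 6, 4, 44] -> [-38, -1, 37, -6, -4, -44] -> [-29, 8, 46, 3, 5, -35] -> [29, -8, -46, -3, -5, 35] -> [-8, -46]
  [19, 33, -5, -15, 13, 43, 4, -30, -45, -27] -> [-19, -33, 5, 15, -13, -43, -4, 30, 45, 27] -> [-10, -24, 14, 24, -4, -34, 5, 39, 54, 36] -> [10, 24, -14, -24, 4, 34, -5, -39, -54, -36] -> [10, 24, -14, -24, 4, 34, -54, -36]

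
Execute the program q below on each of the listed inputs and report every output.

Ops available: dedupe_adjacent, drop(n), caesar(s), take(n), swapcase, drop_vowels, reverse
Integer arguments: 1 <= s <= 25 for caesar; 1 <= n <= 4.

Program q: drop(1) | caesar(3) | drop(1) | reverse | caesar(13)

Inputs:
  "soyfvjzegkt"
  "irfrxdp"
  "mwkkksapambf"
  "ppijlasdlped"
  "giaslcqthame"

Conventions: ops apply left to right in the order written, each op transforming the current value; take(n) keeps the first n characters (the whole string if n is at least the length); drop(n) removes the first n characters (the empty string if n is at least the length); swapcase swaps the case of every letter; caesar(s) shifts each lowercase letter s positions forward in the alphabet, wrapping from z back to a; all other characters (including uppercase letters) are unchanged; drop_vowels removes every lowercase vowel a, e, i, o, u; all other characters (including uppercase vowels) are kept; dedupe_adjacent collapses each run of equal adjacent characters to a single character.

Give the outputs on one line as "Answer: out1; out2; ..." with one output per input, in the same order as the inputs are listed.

"jawupzlvo"; "ftnhv"; "vrcqfqiaaa"; "tufbtiqbzy"; "ucqxjgsbiq"

Execution, op by op:
  "soyfvjzegkt" -> "oyfvjzegkt" -> "rbiymchjnw" -> "biymchjnw" -> "wnjhcmyib" -> "jawupzlvo"
  "irfrxdp" -> "rfrxdp" -> "uiuags" -> "iuags" -> "sgaui" -> "ftnhv"
  "mwkkksapambf" -> "wkkksapambf" -> "znnnvdsdpei" -> "nnnvdsdpei" -> "iepdsdvnnn" -> "vrcqfqiaaa"
  "ppijlasdlped" -> "pijlasdlped" -> "slmodvgoshg" -> "lmodvgoshg" -> "ghsogvdoml" -> "tufbtiqbzy"
  "giaslcqthame" -> "iaslcqthame" -> "ldvoftwkdph" -> "dvoftwkdph" -> "hpdkwtfovd" -> "ucqxjgsbiq"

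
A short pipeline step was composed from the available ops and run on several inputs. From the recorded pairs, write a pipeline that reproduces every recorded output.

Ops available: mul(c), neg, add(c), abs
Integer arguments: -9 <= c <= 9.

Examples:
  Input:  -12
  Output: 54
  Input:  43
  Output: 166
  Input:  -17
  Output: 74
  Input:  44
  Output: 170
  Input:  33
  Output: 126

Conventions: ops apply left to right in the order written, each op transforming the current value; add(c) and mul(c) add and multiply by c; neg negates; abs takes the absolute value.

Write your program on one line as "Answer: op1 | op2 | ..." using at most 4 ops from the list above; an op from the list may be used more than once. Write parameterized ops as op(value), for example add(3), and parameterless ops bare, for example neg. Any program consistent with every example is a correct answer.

mul(4) | neg | add(6) | abs

Check, running the answer program on each example:
  -12 -> -48 -> 48 -> 54 -> 54
  43 -> 172 -> -172 -> -166 -> 166
  -17 -> -68 -> 68 -> 74 -> 74
  44 -> 176 -> -176 -> -170 -> 170
  33 -> 132 -> -132 -> -126 -> 126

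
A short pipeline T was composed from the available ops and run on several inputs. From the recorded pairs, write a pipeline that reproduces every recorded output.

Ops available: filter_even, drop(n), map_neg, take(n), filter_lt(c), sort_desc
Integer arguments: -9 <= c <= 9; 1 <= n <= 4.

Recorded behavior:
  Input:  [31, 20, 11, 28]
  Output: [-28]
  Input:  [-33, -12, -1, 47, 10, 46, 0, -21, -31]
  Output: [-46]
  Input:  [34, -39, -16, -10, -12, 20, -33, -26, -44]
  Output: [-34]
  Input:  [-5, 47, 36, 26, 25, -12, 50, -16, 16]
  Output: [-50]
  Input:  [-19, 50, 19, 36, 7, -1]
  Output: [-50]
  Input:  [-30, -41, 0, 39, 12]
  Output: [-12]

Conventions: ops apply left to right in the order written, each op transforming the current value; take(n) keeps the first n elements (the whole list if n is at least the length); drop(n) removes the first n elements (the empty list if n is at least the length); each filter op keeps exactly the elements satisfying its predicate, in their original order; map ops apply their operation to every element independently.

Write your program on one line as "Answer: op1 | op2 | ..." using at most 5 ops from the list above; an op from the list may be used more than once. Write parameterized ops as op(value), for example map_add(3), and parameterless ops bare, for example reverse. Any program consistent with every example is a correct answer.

sort_desc | filter_even | take(1) | map_neg

Check, running the answer program on each example:
  [31, 20, 11, 28] -> [31, 28, 20, 11] -> [28, 20] -> [28] -> [-28]
  [-33, -12, -1, 47, 10, 46, 0, -21, -31] -> [47, 46, 10, 0, -1, -12, -21, -31, -33] -> [46, 10, 0, -12] -> [46] -> [-46]
  [34, -39, -16, -10, -12, 20, -33, -26, -44] -> [34, 20, -10, -12, -16, -26, -33, -39, -44] -> [34, 20, -10, -12, -16, -26, -44] -> [34] -> [-34]
  [-5, 47, 36, 26, 25, -12, 50, -16, 16] -> [50, 47, 36, 26, 25, 16, -5, -12, -16] -> [50, 36, 26, 16, -12, -16] -> [50] -> [-50]
  [-19, 50, 19, 36, 7, -1] -> [50, 36, 19, 7, -1, -19] -> [50, 36] -> [50] -> [-50]
  [-30, -41, 0, 39, 12] -> [39, 12, 0, -30, -41] -> [12, 0, -30] -> [12] -> [-12]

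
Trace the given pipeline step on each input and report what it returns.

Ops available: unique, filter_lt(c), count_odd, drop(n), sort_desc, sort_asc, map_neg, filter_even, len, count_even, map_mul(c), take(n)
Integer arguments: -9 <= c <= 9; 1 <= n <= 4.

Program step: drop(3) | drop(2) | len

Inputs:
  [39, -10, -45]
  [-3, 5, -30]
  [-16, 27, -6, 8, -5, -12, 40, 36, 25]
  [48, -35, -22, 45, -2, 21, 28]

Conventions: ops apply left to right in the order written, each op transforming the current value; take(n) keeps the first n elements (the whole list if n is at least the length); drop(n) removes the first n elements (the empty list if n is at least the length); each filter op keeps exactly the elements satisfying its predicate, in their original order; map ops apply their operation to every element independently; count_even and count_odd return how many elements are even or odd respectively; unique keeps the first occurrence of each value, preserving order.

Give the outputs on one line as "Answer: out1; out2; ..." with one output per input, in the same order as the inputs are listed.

Execution, op by op:
  [39, -10, -45] -> [] -> [] -> 0
  [-3, 5, -30] -> [] -> [] -> 0
  [-16, 27, -6, 8, -5, -12, 40, 36, 25] -> [8, -5, -12, 40, 36, 25] -> [-12, 40, 36, 25] -> 4
  [48, -35, -22, 45, -2, 21, 28] -> [45, -2, 21, 28] -> [21, 28] -> 2

0; 0; 4; 2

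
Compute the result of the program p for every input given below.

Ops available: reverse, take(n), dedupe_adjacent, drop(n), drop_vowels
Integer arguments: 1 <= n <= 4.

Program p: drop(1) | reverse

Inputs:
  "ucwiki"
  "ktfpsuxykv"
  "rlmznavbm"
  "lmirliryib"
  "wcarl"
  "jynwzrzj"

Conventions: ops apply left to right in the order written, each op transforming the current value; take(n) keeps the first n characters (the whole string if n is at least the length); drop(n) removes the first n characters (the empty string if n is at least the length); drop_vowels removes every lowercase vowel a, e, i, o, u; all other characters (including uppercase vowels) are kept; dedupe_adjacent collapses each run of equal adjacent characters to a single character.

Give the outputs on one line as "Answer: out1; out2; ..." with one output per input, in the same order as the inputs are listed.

"ikiwc"; "vkyxuspft"; "mbvanzml"; "biyrilrim"; "lrac"; "jzrzwny"

Execution, op by op:
  "ucwiki" -> "cwiki" -> "ikiwc"
  "ktfpsuxykv" -> "tfpsuxykv" -> "vkyxuspft"
  "rlmznavbm" -> "lmznavbm" -> "mbvanzml"
  "lmirliryib" -> "mirliryib" -> "biyrilrim"
  "wcarl" -> "carl" -> "lrac"
  "jynwzrzj" -> "ynwzrzj" -> "jzrzwny"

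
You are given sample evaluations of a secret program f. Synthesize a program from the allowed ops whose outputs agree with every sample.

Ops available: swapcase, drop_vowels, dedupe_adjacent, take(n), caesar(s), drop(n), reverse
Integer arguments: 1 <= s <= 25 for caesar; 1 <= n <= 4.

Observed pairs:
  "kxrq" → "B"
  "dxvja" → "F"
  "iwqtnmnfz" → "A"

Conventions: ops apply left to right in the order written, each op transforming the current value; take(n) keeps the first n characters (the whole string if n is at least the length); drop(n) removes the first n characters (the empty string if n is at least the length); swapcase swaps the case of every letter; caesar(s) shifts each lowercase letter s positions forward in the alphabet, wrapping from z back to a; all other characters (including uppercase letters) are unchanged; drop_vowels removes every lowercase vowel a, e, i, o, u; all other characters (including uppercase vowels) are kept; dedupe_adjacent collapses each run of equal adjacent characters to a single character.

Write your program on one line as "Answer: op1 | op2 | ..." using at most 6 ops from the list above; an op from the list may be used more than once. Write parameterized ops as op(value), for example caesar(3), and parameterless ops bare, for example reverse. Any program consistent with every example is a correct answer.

drop(2) | caesar(15) | caesar(21) | swapcase | take(1)

Check, running the answer program on each example:
  "kxrq" -> "rq" -> "gf" -> "ba" -> "BA" -> "B"
  "dxvja" -> "vja" -> "kyp" -> "ftk" -> "FTK" -> "F"
  "iwqtnmnfz" -> "qtnmnfz" -> "ficbcuo" -> "adxwxpj" -> "ADXWXPJ" -> "A"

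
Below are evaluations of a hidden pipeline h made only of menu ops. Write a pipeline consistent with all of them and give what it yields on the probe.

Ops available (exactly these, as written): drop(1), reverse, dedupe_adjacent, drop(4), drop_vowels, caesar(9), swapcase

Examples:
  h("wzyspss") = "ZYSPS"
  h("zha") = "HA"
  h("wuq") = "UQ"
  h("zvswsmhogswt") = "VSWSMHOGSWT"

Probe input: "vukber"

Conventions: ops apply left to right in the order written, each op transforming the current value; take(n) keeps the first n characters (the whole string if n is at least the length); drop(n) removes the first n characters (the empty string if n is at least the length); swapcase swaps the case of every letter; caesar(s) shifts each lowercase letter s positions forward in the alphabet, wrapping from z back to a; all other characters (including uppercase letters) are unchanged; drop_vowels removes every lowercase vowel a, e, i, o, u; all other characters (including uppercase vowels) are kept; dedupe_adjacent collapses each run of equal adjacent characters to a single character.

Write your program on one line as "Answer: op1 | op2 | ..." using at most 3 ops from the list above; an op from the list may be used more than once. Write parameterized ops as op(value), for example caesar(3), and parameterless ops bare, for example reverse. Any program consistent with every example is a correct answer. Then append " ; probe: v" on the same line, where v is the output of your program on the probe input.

swapcase | drop(1) | dedupe_adjacent ; probe: "UKBER"

Check, running the answer program on each example:
  "wzyspss" -> "WZYSPSS" -> "ZYSPSS" -> "ZYSPS"
  "zha" -> "ZHA" -> "HA" -> "HA"
  "wuq" -> "WUQ" -> "UQ" -> "UQ"
  "zvswsmhogswt" -> "ZVSWSMHOGSWT" -> "VSWSMHOGSWT" -> "VSWSMHOGSWT"
  probe: "vukber" -> "VUKBER" -> "UKBER" -> "UKBER"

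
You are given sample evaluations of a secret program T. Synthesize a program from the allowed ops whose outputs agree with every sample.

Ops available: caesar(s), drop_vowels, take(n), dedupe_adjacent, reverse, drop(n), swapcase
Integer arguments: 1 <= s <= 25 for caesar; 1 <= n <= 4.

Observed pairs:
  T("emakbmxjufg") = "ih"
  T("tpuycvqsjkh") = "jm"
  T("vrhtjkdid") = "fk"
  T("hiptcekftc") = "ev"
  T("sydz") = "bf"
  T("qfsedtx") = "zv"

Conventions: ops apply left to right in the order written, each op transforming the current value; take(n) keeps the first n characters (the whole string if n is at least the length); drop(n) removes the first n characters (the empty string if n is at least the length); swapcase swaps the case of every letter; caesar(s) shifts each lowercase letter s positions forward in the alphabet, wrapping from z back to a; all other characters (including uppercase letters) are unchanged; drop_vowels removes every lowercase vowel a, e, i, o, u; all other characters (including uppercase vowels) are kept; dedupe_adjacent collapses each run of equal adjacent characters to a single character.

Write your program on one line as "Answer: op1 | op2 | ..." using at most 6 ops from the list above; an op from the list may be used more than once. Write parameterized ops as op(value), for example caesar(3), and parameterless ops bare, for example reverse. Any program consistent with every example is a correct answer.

reverse | caesar(4) | take(2) | caesar(6) | caesar(12) | caesar(6)

Check, running the answer program on each example:
  "emakbmxjufg" -> "gfujxmbkame" -> "kjynbqfoeqi" -> "kj" -> "qp" -> "cb" -> "ih"
  "tpuycvqsjkh" -> "hkjsqvcyupt" -> "lonwuzgcytx" -> "lo" -> "ru" -> "dg" -> "jm"
  "vrhtjkdid" -> "didkjthrv" -> "hmhonxlvz" -> "hm" -> "ns" -> "ze" -> "fk"
  "hiptcekftc" -> "ctfkectpih" -> "gxjoigxtml" -> "gx" -> "md" -> "yp" -> "ev"
  "sydz" -> "zdys" -> "dhcw" -> "dh" -> "jn" -> "vz" -> "bf"
  "qfsedtx" -> "xtdesfq" -> "bxhiwju" -> "bx" -> "hd" -> "tp" -> "zv"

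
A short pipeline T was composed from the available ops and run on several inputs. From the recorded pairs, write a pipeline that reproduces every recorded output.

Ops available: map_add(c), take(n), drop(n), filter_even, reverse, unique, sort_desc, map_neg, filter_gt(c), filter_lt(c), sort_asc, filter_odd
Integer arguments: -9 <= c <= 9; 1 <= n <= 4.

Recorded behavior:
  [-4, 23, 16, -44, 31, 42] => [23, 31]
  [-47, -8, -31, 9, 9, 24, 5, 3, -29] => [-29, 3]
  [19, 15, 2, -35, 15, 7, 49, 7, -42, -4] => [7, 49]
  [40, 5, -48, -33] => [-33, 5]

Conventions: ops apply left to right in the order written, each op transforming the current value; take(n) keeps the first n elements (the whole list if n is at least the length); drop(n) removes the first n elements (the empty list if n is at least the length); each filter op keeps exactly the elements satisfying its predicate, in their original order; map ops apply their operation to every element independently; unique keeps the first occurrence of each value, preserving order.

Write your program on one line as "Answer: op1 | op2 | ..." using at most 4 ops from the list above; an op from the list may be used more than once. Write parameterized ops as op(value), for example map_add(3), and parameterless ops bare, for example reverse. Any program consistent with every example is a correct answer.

reverse | filter_odd | take(2) | sort_asc

Check, running the answer program on each example:
  [-4, 23, 16, -44, 31, 42] -> [42, 31, -44, 16, 23, -4] -> [31, 23] -> [31, 23] -> [23, 31]
  [-47, -8, -31, 9, 9, 24, 5, 3, -29] -> [-29, 3, 5, 24, 9, 9, -31, -8, -47] -> [-29, 3, 5, 9, 9, -31, -47] -> [-29, 3] -> [-29, 3]
  [19, 15, 2, -35, 15, 7, 49, 7, -42, -4] -> [-4, -42, 7, 49, 7, 15, -35, 2, 15, 19] -> [7, 49, 7, 15, -35, 15, 19] -> [7, 49] -> [7, 49]
  [40, 5, -48, -33] -> [-33, -48, 5, 40] -> [-33, 5] -> [-33, 5] -> [-33, 5]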